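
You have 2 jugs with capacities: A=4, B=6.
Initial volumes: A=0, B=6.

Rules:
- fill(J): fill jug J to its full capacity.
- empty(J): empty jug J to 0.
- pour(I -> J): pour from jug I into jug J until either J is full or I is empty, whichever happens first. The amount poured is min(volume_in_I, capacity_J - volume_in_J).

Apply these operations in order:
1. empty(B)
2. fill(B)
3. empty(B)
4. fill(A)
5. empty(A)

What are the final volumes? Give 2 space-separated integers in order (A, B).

Step 1: empty(B) -> (A=0 B=0)
Step 2: fill(B) -> (A=0 B=6)
Step 3: empty(B) -> (A=0 B=0)
Step 4: fill(A) -> (A=4 B=0)
Step 5: empty(A) -> (A=0 B=0)

Answer: 0 0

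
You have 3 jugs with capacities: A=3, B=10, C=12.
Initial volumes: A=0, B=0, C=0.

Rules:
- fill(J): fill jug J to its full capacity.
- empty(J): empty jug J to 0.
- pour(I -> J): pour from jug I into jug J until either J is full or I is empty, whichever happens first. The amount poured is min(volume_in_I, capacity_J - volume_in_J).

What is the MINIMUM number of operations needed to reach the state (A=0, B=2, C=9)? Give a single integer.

Answer: 7

Derivation:
BFS from (A=0, B=0, C=0). One shortest path:
  1. fill(C) -> (A=0 B=0 C=12)
  2. pour(C -> B) -> (A=0 B=10 C=2)
  3. empty(B) -> (A=0 B=0 C=2)
  4. pour(C -> B) -> (A=0 B=2 C=0)
  5. fill(C) -> (A=0 B=2 C=12)
  6. pour(C -> A) -> (A=3 B=2 C=9)
  7. empty(A) -> (A=0 B=2 C=9)
Reached target in 7 moves.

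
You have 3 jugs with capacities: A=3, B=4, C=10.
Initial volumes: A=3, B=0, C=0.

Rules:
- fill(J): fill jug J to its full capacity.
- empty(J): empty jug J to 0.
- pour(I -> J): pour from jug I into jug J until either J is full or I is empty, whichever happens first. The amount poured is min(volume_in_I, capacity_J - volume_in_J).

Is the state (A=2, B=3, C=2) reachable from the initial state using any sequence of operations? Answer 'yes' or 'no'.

BFS explored all 166 reachable states.
Reachable set includes: (0,0,0), (0,0,1), (0,0,2), (0,0,3), (0,0,4), (0,0,5), (0,0,6), (0,0,7), (0,0,8), (0,0,9), (0,0,10), (0,1,0) ...
Target (A=2, B=3, C=2) not in reachable set → no.

Answer: no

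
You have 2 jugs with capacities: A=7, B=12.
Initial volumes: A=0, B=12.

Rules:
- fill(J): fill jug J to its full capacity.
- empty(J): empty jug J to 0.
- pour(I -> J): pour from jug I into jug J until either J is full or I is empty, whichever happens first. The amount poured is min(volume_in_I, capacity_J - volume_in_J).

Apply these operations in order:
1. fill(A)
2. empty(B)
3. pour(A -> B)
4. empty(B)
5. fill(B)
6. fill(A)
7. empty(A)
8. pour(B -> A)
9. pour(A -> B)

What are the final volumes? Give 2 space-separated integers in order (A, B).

Step 1: fill(A) -> (A=7 B=12)
Step 2: empty(B) -> (A=7 B=0)
Step 3: pour(A -> B) -> (A=0 B=7)
Step 4: empty(B) -> (A=0 B=0)
Step 5: fill(B) -> (A=0 B=12)
Step 6: fill(A) -> (A=7 B=12)
Step 7: empty(A) -> (A=0 B=12)
Step 8: pour(B -> A) -> (A=7 B=5)
Step 9: pour(A -> B) -> (A=0 B=12)

Answer: 0 12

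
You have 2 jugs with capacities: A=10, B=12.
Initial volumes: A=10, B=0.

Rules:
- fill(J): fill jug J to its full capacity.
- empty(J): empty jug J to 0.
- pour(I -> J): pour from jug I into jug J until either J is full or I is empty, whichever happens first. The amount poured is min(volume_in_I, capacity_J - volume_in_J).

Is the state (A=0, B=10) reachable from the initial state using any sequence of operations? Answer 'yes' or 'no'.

BFS from (A=10, B=0):
  1. pour(A -> B) -> (A=0 B=10)
Target reached → yes.

Answer: yes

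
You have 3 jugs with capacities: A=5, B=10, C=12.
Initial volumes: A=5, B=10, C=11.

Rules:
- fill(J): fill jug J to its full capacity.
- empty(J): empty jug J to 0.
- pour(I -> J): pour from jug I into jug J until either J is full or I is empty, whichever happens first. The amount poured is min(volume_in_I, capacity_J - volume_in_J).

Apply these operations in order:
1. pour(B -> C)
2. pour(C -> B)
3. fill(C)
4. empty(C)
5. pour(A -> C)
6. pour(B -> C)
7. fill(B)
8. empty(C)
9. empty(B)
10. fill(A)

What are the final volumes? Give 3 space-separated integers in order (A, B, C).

Answer: 5 0 0

Derivation:
Step 1: pour(B -> C) -> (A=5 B=9 C=12)
Step 2: pour(C -> B) -> (A=5 B=10 C=11)
Step 3: fill(C) -> (A=5 B=10 C=12)
Step 4: empty(C) -> (A=5 B=10 C=0)
Step 5: pour(A -> C) -> (A=0 B=10 C=5)
Step 6: pour(B -> C) -> (A=0 B=3 C=12)
Step 7: fill(B) -> (A=0 B=10 C=12)
Step 8: empty(C) -> (A=0 B=10 C=0)
Step 9: empty(B) -> (A=0 B=0 C=0)
Step 10: fill(A) -> (A=5 B=0 C=0)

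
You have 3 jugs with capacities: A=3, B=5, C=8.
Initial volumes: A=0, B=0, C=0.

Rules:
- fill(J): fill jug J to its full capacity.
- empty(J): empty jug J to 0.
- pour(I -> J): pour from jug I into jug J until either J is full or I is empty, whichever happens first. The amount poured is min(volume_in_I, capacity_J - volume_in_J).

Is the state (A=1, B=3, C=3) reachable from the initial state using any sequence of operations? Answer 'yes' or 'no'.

BFS explored all 160 reachable states.
Reachable set includes: (0,0,0), (0,0,1), (0,0,2), (0,0,3), (0,0,4), (0,0,5), (0,0,6), (0,0,7), (0,0,8), (0,1,0), (0,1,1), (0,1,2) ...
Target (A=1, B=3, C=3) not in reachable set → no.

Answer: no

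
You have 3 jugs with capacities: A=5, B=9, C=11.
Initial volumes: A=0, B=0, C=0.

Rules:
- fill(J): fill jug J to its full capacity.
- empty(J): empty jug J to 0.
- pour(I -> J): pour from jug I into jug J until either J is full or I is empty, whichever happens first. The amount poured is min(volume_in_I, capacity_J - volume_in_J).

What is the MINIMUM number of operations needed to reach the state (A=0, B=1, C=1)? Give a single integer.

BFS from (A=0, B=0, C=0). One shortest path:
  1. fill(C) -> (A=0 B=0 C=11)
  2. pour(C -> A) -> (A=5 B=0 C=6)
  3. pour(A -> B) -> (A=0 B=5 C=6)
  4. pour(C -> A) -> (A=5 B=5 C=1)
  5. pour(A -> B) -> (A=1 B=9 C=1)
  6. empty(B) -> (A=1 B=0 C=1)
  7. pour(A -> B) -> (A=0 B=1 C=1)
Reached target in 7 moves.

Answer: 7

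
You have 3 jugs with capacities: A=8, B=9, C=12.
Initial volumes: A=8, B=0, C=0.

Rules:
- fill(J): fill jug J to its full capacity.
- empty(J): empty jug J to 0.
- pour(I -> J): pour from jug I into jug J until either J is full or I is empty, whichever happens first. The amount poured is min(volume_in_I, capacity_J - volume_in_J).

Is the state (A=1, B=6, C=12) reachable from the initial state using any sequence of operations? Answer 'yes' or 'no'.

BFS from (A=8, B=0, C=0):
  1. empty(A) -> (A=0 B=0 C=0)
  2. fill(B) -> (A=0 B=9 C=0)
  3. pour(B -> A) -> (A=8 B=1 C=0)
  4. empty(A) -> (A=0 B=1 C=0)
  5. pour(B -> A) -> (A=1 B=0 C=0)
  6. fill(B) -> (A=1 B=9 C=0)
  7. pour(B -> C) -> (A=1 B=0 C=9)
  8. fill(B) -> (A=1 B=9 C=9)
  9. pour(B -> C) -> (A=1 B=6 C=12)
Target reached → yes.

Answer: yes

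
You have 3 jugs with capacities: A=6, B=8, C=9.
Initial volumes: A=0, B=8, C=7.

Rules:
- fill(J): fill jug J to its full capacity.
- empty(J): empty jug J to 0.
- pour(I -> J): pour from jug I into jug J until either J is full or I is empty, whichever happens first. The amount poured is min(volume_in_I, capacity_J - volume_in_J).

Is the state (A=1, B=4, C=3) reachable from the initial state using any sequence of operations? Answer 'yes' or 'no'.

Answer: no

Derivation:
BFS explored all 350 reachable states.
Reachable set includes: (0,0,0), (0,0,1), (0,0,2), (0,0,3), (0,0,4), (0,0,5), (0,0,6), (0,0,7), (0,0,8), (0,0,9), (0,1,0), (0,1,1) ...
Target (A=1, B=4, C=3) not in reachable set → no.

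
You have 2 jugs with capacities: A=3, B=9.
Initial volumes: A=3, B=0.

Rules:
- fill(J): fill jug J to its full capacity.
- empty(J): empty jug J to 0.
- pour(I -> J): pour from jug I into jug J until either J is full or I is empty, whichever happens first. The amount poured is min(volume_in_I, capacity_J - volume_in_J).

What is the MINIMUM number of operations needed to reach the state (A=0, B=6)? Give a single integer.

BFS from (A=3, B=0). One shortest path:
  1. pour(A -> B) -> (A=0 B=3)
  2. fill(A) -> (A=3 B=3)
  3. pour(A -> B) -> (A=0 B=6)
Reached target in 3 moves.

Answer: 3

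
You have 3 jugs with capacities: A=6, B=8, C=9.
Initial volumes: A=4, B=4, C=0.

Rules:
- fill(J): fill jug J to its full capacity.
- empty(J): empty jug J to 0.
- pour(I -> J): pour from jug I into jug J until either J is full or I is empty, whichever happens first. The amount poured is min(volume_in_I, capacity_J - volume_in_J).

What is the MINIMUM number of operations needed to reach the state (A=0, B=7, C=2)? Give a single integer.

Answer: 6

Derivation:
BFS from (A=4, B=4, C=0). One shortest path:
  1. fill(C) -> (A=4 B=4 C=9)
  2. pour(C -> A) -> (A=6 B=4 C=7)
  3. pour(A -> B) -> (A=2 B=8 C=7)
  4. empty(B) -> (A=2 B=0 C=7)
  5. pour(C -> B) -> (A=2 B=7 C=0)
  6. pour(A -> C) -> (A=0 B=7 C=2)
Reached target in 6 moves.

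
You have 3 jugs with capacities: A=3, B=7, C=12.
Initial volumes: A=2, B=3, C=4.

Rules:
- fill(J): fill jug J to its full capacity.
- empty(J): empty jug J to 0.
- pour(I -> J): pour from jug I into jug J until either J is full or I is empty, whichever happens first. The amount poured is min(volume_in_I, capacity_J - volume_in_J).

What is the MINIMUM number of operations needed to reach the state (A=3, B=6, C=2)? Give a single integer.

BFS from (A=2, B=3, C=4). One shortest path:
  1. empty(C) -> (A=2 B=3 C=0)
  2. pour(A -> C) -> (A=0 B=3 C=2)
  3. fill(A) -> (A=3 B=3 C=2)
  4. pour(A -> B) -> (A=0 B=6 C=2)
  5. fill(A) -> (A=3 B=6 C=2)
Reached target in 5 moves.

Answer: 5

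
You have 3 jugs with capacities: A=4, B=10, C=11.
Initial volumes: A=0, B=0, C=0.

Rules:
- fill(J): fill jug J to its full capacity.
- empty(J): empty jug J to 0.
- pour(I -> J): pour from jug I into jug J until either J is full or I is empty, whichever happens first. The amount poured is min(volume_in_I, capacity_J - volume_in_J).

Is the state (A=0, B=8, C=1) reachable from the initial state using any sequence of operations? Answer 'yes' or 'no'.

Answer: yes

Derivation:
BFS from (A=0, B=0, C=0):
  1. fill(A) -> (A=4 B=0 C=0)
  2. fill(C) -> (A=4 B=0 C=11)
  3. pour(C -> B) -> (A=4 B=10 C=1)
  4. empty(B) -> (A=4 B=0 C=1)
  5. pour(A -> B) -> (A=0 B=4 C=1)
  6. fill(A) -> (A=4 B=4 C=1)
  7. pour(A -> B) -> (A=0 B=8 C=1)
Target reached → yes.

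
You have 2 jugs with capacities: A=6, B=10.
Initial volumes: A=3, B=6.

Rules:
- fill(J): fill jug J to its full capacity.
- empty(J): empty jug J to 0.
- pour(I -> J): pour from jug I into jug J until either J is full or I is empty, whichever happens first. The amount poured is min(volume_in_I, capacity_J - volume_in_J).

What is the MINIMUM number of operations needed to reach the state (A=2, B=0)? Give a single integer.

Answer: 3

Derivation:
BFS from (A=3, B=6). One shortest path:
  1. fill(A) -> (A=6 B=6)
  2. pour(A -> B) -> (A=2 B=10)
  3. empty(B) -> (A=2 B=0)
Reached target in 3 moves.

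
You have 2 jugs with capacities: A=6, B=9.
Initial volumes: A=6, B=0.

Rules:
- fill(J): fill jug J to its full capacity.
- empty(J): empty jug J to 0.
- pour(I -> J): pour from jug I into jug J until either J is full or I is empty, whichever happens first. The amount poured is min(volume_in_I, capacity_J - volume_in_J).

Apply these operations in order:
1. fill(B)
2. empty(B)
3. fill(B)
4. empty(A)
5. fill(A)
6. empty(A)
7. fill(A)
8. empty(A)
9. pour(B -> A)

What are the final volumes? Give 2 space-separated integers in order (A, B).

Answer: 6 3

Derivation:
Step 1: fill(B) -> (A=6 B=9)
Step 2: empty(B) -> (A=6 B=0)
Step 3: fill(B) -> (A=6 B=9)
Step 4: empty(A) -> (A=0 B=9)
Step 5: fill(A) -> (A=6 B=9)
Step 6: empty(A) -> (A=0 B=9)
Step 7: fill(A) -> (A=6 B=9)
Step 8: empty(A) -> (A=0 B=9)
Step 9: pour(B -> A) -> (A=6 B=3)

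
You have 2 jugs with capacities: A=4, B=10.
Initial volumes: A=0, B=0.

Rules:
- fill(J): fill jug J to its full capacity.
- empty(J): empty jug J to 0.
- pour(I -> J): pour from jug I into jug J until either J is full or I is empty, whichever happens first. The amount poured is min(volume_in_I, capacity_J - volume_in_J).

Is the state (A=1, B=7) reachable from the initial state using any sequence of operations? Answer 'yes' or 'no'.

BFS explored all 14 reachable states.
Reachable set includes: (0,0), (0,2), (0,4), (0,6), (0,8), (0,10), (2,0), (2,10), (4,0), (4,2), (4,4), (4,6) ...
Target (A=1, B=7) not in reachable set → no.

Answer: no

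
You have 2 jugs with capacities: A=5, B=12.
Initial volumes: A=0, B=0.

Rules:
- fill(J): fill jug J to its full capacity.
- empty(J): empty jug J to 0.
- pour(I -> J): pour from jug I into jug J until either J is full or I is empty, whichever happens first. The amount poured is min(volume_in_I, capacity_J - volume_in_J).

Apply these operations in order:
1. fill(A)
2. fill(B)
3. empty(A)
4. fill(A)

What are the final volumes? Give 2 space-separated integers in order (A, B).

Step 1: fill(A) -> (A=5 B=0)
Step 2: fill(B) -> (A=5 B=12)
Step 3: empty(A) -> (A=0 B=12)
Step 4: fill(A) -> (A=5 B=12)

Answer: 5 12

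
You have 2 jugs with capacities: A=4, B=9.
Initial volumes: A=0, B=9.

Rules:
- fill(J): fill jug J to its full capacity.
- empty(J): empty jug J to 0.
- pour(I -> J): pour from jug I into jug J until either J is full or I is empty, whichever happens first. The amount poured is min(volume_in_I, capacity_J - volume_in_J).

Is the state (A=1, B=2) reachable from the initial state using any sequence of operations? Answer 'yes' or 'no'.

BFS explored all 26 reachable states.
Reachable set includes: (0,0), (0,1), (0,2), (0,3), (0,4), (0,5), (0,6), (0,7), (0,8), (0,9), (1,0), (1,9) ...
Target (A=1, B=2) not in reachable set → no.

Answer: no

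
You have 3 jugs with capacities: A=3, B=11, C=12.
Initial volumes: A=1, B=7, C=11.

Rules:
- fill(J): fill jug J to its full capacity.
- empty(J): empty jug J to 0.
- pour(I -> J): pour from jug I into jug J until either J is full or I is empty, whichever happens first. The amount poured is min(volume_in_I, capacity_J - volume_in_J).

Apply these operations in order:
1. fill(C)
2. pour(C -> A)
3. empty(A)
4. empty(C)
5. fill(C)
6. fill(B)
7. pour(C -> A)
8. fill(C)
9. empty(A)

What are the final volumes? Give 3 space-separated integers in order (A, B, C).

Step 1: fill(C) -> (A=1 B=7 C=12)
Step 2: pour(C -> A) -> (A=3 B=7 C=10)
Step 3: empty(A) -> (A=0 B=7 C=10)
Step 4: empty(C) -> (A=0 B=7 C=0)
Step 5: fill(C) -> (A=0 B=7 C=12)
Step 6: fill(B) -> (A=0 B=11 C=12)
Step 7: pour(C -> A) -> (A=3 B=11 C=9)
Step 8: fill(C) -> (A=3 B=11 C=12)
Step 9: empty(A) -> (A=0 B=11 C=12)

Answer: 0 11 12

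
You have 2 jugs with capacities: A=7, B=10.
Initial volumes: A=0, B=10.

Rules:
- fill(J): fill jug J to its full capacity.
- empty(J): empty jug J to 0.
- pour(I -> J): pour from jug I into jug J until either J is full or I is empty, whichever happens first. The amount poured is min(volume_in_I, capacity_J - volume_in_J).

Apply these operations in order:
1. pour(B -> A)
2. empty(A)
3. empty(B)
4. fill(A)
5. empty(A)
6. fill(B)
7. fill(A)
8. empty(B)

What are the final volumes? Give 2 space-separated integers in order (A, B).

Answer: 7 0

Derivation:
Step 1: pour(B -> A) -> (A=7 B=3)
Step 2: empty(A) -> (A=0 B=3)
Step 3: empty(B) -> (A=0 B=0)
Step 4: fill(A) -> (A=7 B=0)
Step 5: empty(A) -> (A=0 B=0)
Step 6: fill(B) -> (A=0 B=10)
Step 7: fill(A) -> (A=7 B=10)
Step 8: empty(B) -> (A=7 B=0)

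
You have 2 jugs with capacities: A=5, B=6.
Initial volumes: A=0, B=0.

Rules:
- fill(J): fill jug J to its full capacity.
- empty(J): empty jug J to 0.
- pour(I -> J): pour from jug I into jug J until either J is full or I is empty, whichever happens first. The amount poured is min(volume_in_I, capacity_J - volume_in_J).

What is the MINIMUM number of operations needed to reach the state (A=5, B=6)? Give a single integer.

Answer: 2

Derivation:
BFS from (A=0, B=0). One shortest path:
  1. fill(A) -> (A=5 B=0)
  2. fill(B) -> (A=5 B=6)
Reached target in 2 moves.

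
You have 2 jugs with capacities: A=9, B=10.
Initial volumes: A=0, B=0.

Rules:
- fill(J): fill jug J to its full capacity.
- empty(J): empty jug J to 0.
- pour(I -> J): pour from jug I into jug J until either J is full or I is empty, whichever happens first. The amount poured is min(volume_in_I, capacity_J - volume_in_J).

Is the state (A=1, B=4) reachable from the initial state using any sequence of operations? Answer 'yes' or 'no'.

BFS explored all 38 reachable states.
Reachable set includes: (0,0), (0,1), (0,2), (0,3), (0,4), (0,5), (0,6), (0,7), (0,8), (0,9), (0,10), (1,0) ...
Target (A=1, B=4) not in reachable set → no.

Answer: no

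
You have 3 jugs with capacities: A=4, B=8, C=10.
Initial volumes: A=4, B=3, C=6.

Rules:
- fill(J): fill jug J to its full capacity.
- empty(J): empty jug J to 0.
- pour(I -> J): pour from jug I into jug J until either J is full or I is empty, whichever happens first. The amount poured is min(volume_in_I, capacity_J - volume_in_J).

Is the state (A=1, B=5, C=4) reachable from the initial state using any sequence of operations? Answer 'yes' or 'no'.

BFS explored all 230 reachable states.
Reachable set includes: (0,0,0), (0,0,1), (0,0,2), (0,0,3), (0,0,4), (0,0,5), (0,0,6), (0,0,7), (0,0,8), (0,0,9), (0,0,10), (0,1,0) ...
Target (A=1, B=5, C=4) not in reachable set → no.

Answer: no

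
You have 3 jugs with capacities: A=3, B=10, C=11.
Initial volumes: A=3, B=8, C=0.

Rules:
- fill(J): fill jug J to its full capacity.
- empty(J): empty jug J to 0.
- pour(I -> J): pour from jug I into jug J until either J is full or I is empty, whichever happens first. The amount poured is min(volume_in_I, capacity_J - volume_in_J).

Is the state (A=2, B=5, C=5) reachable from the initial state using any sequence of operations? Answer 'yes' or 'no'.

Answer: no

Derivation:
BFS explored all 348 reachable states.
Reachable set includes: (0,0,0), (0,0,1), (0,0,2), (0,0,3), (0,0,4), (0,0,5), (0,0,6), (0,0,7), (0,0,8), (0,0,9), (0,0,10), (0,0,11) ...
Target (A=2, B=5, C=5) not in reachable set → no.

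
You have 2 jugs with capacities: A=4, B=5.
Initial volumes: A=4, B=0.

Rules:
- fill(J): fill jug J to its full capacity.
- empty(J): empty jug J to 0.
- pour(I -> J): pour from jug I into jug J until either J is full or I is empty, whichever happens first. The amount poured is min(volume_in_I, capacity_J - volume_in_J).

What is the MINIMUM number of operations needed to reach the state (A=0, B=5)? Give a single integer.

Answer: 2

Derivation:
BFS from (A=4, B=0). One shortest path:
  1. empty(A) -> (A=0 B=0)
  2. fill(B) -> (A=0 B=5)
Reached target in 2 moves.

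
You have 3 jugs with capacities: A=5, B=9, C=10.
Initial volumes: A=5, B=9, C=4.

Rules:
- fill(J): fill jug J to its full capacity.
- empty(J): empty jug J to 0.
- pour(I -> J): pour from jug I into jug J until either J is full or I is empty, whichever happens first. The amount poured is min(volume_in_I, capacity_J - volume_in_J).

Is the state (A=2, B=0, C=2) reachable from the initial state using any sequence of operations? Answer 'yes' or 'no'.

BFS from (A=5, B=9, C=4):
  1. empty(A) -> (A=0 B=9 C=4)
  2. pour(B -> C) -> (A=0 B=3 C=10)
  3. empty(C) -> (A=0 B=3 C=0)
  4. pour(B -> A) -> (A=3 B=0 C=0)
  5. fill(B) -> (A=3 B=9 C=0)
  6. pour(B -> C) -> (A=3 B=0 C=9)
  7. pour(A -> C) -> (A=2 B=0 C=10)
  8. pour(C -> B) -> (A=2 B=9 C=1)
  9. empty(B) -> (A=2 B=0 C=1)
  10. pour(C -> B) -> (A=2 B=1 C=0)
  11. fill(C) -> (A=2 B=1 C=10)
  12. pour(C -> B) -> (A=2 B=9 C=2)
  13. empty(B) -> (A=2 B=0 C=2)
Target reached → yes.

Answer: yes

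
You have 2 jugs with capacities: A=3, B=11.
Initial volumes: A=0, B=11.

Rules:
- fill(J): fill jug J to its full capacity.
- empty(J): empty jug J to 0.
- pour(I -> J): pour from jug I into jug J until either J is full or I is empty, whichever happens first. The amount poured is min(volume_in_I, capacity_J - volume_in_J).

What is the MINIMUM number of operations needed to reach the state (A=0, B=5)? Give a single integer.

BFS from (A=0, B=11). One shortest path:
  1. pour(B -> A) -> (A=3 B=8)
  2. empty(A) -> (A=0 B=8)
  3. pour(B -> A) -> (A=3 B=5)
  4. empty(A) -> (A=0 B=5)
Reached target in 4 moves.

Answer: 4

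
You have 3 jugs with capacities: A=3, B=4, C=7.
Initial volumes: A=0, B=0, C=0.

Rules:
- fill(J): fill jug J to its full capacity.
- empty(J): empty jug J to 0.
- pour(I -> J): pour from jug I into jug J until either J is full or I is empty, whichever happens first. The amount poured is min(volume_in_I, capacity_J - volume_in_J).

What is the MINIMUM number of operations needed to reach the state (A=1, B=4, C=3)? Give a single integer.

Answer: 5

Derivation:
BFS from (A=0, B=0, C=0). One shortest path:
  1. fill(B) -> (A=0 B=4 C=0)
  2. pour(B -> A) -> (A=3 B=1 C=0)
  3. pour(A -> C) -> (A=0 B=1 C=3)
  4. pour(B -> A) -> (A=1 B=0 C=3)
  5. fill(B) -> (A=1 B=4 C=3)
Reached target in 5 moves.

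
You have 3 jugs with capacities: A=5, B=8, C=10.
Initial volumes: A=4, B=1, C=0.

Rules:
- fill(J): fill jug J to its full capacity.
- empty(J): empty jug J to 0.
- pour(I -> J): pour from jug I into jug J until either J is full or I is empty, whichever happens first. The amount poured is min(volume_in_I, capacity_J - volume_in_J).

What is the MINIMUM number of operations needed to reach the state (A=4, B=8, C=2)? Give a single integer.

Answer: 3

Derivation:
BFS from (A=4, B=1, C=0). One shortest path:
  1. empty(B) -> (A=4 B=0 C=0)
  2. fill(C) -> (A=4 B=0 C=10)
  3. pour(C -> B) -> (A=4 B=8 C=2)
Reached target in 3 moves.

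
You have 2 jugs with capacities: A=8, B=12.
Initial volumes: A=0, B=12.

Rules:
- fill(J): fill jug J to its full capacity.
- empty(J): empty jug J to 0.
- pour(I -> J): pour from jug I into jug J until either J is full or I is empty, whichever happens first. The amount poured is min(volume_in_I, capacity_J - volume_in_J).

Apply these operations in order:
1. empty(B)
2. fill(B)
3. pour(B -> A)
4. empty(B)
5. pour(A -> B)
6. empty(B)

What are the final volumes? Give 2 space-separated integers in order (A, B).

Answer: 0 0

Derivation:
Step 1: empty(B) -> (A=0 B=0)
Step 2: fill(B) -> (A=0 B=12)
Step 3: pour(B -> A) -> (A=8 B=4)
Step 4: empty(B) -> (A=8 B=0)
Step 5: pour(A -> B) -> (A=0 B=8)
Step 6: empty(B) -> (A=0 B=0)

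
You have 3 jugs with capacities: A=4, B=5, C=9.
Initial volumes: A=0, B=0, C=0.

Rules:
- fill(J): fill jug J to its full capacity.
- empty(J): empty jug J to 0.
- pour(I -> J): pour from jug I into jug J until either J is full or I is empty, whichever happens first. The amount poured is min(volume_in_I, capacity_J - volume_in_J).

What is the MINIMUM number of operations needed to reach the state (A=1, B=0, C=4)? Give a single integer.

Answer: 4

Derivation:
BFS from (A=0, B=0, C=0). One shortest path:
  1. fill(B) -> (A=0 B=5 C=0)
  2. pour(B -> A) -> (A=4 B=1 C=0)
  3. pour(A -> C) -> (A=0 B=1 C=4)
  4. pour(B -> A) -> (A=1 B=0 C=4)
Reached target in 4 moves.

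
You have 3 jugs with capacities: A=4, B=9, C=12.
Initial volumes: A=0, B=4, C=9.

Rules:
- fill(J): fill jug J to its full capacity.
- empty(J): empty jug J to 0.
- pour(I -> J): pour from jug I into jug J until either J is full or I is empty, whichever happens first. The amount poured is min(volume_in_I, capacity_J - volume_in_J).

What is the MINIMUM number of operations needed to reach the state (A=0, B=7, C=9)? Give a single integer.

Answer: 8

Derivation:
BFS from (A=0, B=4, C=9). One shortest path:
  1. fill(A) -> (A=4 B=4 C=9)
  2. pour(A -> B) -> (A=0 B=8 C=9)
  3. fill(A) -> (A=4 B=8 C=9)
  4. pour(A -> B) -> (A=3 B=9 C=9)
  5. empty(B) -> (A=3 B=0 C=9)
  6. pour(A -> B) -> (A=0 B=3 C=9)
  7. fill(A) -> (A=4 B=3 C=9)
  8. pour(A -> B) -> (A=0 B=7 C=9)
Reached target in 8 moves.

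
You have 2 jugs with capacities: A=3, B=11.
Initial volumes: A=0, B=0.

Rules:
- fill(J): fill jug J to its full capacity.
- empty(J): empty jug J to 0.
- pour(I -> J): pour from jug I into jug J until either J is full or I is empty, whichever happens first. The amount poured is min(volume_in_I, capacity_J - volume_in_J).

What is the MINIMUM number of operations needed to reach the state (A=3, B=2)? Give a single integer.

BFS from (A=0, B=0). One shortest path:
  1. fill(B) -> (A=0 B=11)
  2. pour(B -> A) -> (A=3 B=8)
  3. empty(A) -> (A=0 B=8)
  4. pour(B -> A) -> (A=3 B=5)
  5. empty(A) -> (A=0 B=5)
  6. pour(B -> A) -> (A=3 B=2)
Reached target in 6 moves.

Answer: 6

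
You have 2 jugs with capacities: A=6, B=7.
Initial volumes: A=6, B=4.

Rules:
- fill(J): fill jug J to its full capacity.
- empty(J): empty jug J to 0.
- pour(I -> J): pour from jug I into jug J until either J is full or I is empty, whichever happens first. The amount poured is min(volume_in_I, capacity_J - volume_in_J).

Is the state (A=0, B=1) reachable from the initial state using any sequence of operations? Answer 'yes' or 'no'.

BFS from (A=6, B=4):
  1. empty(A) -> (A=0 B=4)
  2. fill(B) -> (A=0 B=7)
  3. pour(B -> A) -> (A=6 B=1)
  4. empty(A) -> (A=0 B=1)
Target reached → yes.

Answer: yes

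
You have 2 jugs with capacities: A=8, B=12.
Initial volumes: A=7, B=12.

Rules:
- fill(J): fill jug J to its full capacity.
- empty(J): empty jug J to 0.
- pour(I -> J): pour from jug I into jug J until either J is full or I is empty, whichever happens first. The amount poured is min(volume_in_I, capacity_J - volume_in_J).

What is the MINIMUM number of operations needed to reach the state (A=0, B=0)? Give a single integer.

BFS from (A=7, B=12). One shortest path:
  1. empty(A) -> (A=0 B=12)
  2. empty(B) -> (A=0 B=0)
Reached target in 2 moves.

Answer: 2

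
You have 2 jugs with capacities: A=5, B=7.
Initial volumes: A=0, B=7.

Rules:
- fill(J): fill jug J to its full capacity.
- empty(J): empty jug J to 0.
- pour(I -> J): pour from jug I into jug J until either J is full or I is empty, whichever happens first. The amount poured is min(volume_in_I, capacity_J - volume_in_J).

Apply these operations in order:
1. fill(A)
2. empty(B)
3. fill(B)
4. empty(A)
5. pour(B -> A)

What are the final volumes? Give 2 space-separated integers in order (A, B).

Step 1: fill(A) -> (A=5 B=7)
Step 2: empty(B) -> (A=5 B=0)
Step 3: fill(B) -> (A=5 B=7)
Step 4: empty(A) -> (A=0 B=7)
Step 5: pour(B -> A) -> (A=5 B=2)

Answer: 5 2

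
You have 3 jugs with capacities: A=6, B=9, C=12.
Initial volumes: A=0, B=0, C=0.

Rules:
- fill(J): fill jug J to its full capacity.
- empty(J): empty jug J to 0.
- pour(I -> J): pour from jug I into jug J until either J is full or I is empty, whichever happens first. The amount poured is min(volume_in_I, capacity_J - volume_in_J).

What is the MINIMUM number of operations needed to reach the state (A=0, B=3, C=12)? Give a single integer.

BFS from (A=0, B=0, C=0). One shortest path:
  1. fill(A) -> (A=6 B=0 C=0)
  2. fill(B) -> (A=6 B=9 C=0)
  3. pour(A -> C) -> (A=0 B=9 C=6)
  4. pour(B -> C) -> (A=0 B=3 C=12)
Reached target in 4 moves.

Answer: 4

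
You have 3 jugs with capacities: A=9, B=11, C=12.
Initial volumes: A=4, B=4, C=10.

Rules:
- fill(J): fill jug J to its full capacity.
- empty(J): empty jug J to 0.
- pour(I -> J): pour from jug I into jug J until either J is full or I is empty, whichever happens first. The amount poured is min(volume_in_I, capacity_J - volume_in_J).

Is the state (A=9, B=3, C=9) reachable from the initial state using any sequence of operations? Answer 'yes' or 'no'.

BFS from (A=4, B=4, C=10):
  1. fill(A) -> (A=9 B=4 C=10)
  2. pour(C -> B) -> (A=9 B=11 C=3)
  3. empty(B) -> (A=9 B=0 C=3)
  4. pour(C -> B) -> (A=9 B=3 C=0)
  5. pour(A -> C) -> (A=0 B=3 C=9)
  6. fill(A) -> (A=9 B=3 C=9)
Target reached → yes.

Answer: yes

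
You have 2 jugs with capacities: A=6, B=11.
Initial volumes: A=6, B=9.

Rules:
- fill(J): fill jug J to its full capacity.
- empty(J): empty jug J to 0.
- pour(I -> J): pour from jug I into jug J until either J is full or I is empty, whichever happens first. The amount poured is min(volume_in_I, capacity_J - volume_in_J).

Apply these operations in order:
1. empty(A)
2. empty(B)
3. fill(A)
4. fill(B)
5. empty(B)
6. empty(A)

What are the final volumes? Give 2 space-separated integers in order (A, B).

Step 1: empty(A) -> (A=0 B=9)
Step 2: empty(B) -> (A=0 B=0)
Step 3: fill(A) -> (A=6 B=0)
Step 4: fill(B) -> (A=6 B=11)
Step 5: empty(B) -> (A=6 B=0)
Step 6: empty(A) -> (A=0 B=0)

Answer: 0 0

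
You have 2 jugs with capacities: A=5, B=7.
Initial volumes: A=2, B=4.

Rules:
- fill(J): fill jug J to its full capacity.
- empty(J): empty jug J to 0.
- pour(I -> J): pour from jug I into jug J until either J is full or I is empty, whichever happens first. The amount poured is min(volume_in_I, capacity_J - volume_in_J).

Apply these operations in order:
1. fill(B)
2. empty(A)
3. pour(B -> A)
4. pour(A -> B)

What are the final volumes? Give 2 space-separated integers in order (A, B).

Answer: 0 7

Derivation:
Step 1: fill(B) -> (A=2 B=7)
Step 2: empty(A) -> (A=0 B=7)
Step 3: pour(B -> A) -> (A=5 B=2)
Step 4: pour(A -> B) -> (A=0 B=7)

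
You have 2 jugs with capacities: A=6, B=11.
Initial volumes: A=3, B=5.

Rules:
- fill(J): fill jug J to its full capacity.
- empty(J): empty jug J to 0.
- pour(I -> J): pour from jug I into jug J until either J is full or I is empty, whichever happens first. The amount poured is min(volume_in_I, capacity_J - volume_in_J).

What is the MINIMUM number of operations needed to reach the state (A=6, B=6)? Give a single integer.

BFS from (A=3, B=5). One shortest path:
  1. fill(A) -> (A=6 B=5)
  2. empty(B) -> (A=6 B=0)
  3. pour(A -> B) -> (A=0 B=6)
  4. fill(A) -> (A=6 B=6)
Reached target in 4 moves.

Answer: 4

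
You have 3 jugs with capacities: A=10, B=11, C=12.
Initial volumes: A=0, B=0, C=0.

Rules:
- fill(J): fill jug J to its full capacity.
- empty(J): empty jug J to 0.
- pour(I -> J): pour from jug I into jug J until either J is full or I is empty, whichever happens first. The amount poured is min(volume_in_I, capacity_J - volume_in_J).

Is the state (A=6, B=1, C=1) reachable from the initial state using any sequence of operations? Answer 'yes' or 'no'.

BFS explored all 726 reachable states.
Reachable set includes: (0,0,0), (0,0,1), (0,0,2), (0,0,3), (0,0,4), (0,0,5), (0,0,6), (0,0,7), (0,0,8), (0,0,9), (0,0,10), (0,0,11) ...
Target (A=6, B=1, C=1) not in reachable set → no.

Answer: no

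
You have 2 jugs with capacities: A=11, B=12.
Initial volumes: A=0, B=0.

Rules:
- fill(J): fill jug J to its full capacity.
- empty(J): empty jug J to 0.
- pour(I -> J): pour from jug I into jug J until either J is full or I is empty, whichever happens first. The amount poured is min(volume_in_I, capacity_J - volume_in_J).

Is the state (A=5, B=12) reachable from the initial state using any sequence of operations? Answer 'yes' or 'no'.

Answer: yes

Derivation:
BFS from (A=0, B=0):
  1. fill(B) -> (A=0 B=12)
  2. pour(B -> A) -> (A=11 B=1)
  3. empty(A) -> (A=0 B=1)
  4. pour(B -> A) -> (A=1 B=0)
  5. fill(B) -> (A=1 B=12)
  6. pour(B -> A) -> (A=11 B=2)
  7. empty(A) -> (A=0 B=2)
  8. pour(B -> A) -> (A=2 B=0)
  9. fill(B) -> (A=2 B=12)
  10. pour(B -> A) -> (A=11 B=3)
  11. empty(A) -> (A=0 B=3)
  12. pour(B -> A) -> (A=3 B=0)
  13. fill(B) -> (A=3 B=12)
  14. pour(B -> A) -> (A=11 B=4)
  15. empty(A) -> (A=0 B=4)
  16. pour(B -> A) -> (A=4 B=0)
  17. fill(B) -> (A=4 B=12)
  18. pour(B -> A) -> (A=11 B=5)
  19. empty(A) -> (A=0 B=5)
  20. pour(B -> A) -> (A=5 B=0)
  21. fill(B) -> (A=5 B=12)
Target reached → yes.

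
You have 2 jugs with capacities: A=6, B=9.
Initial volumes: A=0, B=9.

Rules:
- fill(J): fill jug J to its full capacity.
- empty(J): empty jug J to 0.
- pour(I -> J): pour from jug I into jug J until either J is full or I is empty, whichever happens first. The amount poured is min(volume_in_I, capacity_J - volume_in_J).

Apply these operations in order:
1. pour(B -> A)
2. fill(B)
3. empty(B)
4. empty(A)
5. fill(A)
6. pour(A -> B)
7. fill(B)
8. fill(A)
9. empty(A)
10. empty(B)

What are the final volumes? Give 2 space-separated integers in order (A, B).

Answer: 0 0

Derivation:
Step 1: pour(B -> A) -> (A=6 B=3)
Step 2: fill(B) -> (A=6 B=9)
Step 3: empty(B) -> (A=6 B=0)
Step 4: empty(A) -> (A=0 B=0)
Step 5: fill(A) -> (A=6 B=0)
Step 6: pour(A -> B) -> (A=0 B=6)
Step 7: fill(B) -> (A=0 B=9)
Step 8: fill(A) -> (A=6 B=9)
Step 9: empty(A) -> (A=0 B=9)
Step 10: empty(B) -> (A=0 B=0)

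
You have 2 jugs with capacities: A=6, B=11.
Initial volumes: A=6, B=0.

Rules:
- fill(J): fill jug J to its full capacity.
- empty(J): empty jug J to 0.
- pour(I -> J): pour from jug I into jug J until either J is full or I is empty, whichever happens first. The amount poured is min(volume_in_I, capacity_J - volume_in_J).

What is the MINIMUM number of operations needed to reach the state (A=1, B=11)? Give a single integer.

Answer: 3

Derivation:
BFS from (A=6, B=0). One shortest path:
  1. pour(A -> B) -> (A=0 B=6)
  2. fill(A) -> (A=6 B=6)
  3. pour(A -> B) -> (A=1 B=11)
Reached target in 3 moves.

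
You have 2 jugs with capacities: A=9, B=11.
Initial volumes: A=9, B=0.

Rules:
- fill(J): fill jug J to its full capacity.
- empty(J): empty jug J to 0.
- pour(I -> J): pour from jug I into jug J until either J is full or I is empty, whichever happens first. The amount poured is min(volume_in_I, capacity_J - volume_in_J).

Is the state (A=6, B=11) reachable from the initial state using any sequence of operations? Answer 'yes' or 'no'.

Answer: yes

Derivation:
BFS from (A=9, B=0):
  1. empty(A) -> (A=0 B=0)
  2. fill(B) -> (A=0 B=11)
  3. pour(B -> A) -> (A=9 B=2)
  4. empty(A) -> (A=0 B=2)
  5. pour(B -> A) -> (A=2 B=0)
  6. fill(B) -> (A=2 B=11)
  7. pour(B -> A) -> (A=9 B=4)
  8. empty(A) -> (A=0 B=4)
  9. pour(B -> A) -> (A=4 B=0)
  10. fill(B) -> (A=4 B=11)
  11. pour(B -> A) -> (A=9 B=6)
  12. empty(A) -> (A=0 B=6)
  13. pour(B -> A) -> (A=6 B=0)
  14. fill(B) -> (A=6 B=11)
Target reached → yes.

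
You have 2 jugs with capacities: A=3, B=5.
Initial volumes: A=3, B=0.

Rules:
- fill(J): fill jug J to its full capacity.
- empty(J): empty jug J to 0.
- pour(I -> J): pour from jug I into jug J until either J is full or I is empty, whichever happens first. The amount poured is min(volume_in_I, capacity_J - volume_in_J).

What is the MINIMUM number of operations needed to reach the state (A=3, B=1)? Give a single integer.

Answer: 6

Derivation:
BFS from (A=3, B=0). One shortest path:
  1. pour(A -> B) -> (A=0 B=3)
  2. fill(A) -> (A=3 B=3)
  3. pour(A -> B) -> (A=1 B=5)
  4. empty(B) -> (A=1 B=0)
  5. pour(A -> B) -> (A=0 B=1)
  6. fill(A) -> (A=3 B=1)
Reached target in 6 moves.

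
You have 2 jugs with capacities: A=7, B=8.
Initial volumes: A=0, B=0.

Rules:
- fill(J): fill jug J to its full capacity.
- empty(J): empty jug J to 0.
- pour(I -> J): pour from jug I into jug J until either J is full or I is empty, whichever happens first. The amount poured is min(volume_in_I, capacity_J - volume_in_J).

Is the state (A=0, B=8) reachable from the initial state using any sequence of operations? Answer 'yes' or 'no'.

Answer: yes

Derivation:
BFS from (A=0, B=0):
  1. fill(B) -> (A=0 B=8)
Target reached → yes.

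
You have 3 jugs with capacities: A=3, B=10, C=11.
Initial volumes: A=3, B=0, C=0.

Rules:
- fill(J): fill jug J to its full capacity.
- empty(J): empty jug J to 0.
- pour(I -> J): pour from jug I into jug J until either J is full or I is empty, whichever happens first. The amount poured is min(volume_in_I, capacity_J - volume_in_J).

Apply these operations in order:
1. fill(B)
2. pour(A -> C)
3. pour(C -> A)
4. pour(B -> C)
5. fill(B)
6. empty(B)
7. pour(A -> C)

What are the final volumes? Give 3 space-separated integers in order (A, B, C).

Answer: 2 0 11

Derivation:
Step 1: fill(B) -> (A=3 B=10 C=0)
Step 2: pour(A -> C) -> (A=0 B=10 C=3)
Step 3: pour(C -> A) -> (A=3 B=10 C=0)
Step 4: pour(B -> C) -> (A=3 B=0 C=10)
Step 5: fill(B) -> (A=3 B=10 C=10)
Step 6: empty(B) -> (A=3 B=0 C=10)
Step 7: pour(A -> C) -> (A=2 B=0 C=11)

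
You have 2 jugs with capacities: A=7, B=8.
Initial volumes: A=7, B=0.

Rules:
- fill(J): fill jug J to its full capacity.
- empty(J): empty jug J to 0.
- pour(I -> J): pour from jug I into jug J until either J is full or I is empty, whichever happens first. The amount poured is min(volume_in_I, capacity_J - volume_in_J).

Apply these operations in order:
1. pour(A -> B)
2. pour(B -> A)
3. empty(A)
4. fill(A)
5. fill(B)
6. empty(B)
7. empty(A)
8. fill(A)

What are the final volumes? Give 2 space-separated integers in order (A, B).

Step 1: pour(A -> B) -> (A=0 B=7)
Step 2: pour(B -> A) -> (A=7 B=0)
Step 3: empty(A) -> (A=0 B=0)
Step 4: fill(A) -> (A=7 B=0)
Step 5: fill(B) -> (A=7 B=8)
Step 6: empty(B) -> (A=7 B=0)
Step 7: empty(A) -> (A=0 B=0)
Step 8: fill(A) -> (A=7 B=0)

Answer: 7 0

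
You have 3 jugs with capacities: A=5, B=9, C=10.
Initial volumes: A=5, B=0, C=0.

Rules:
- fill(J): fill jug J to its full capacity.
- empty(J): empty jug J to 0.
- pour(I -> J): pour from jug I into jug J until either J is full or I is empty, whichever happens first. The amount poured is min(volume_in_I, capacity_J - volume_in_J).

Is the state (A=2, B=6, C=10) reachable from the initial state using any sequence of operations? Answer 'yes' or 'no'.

Answer: yes

Derivation:
BFS from (A=5, B=0, C=0):
  1. fill(C) -> (A=5 B=0 C=10)
  2. pour(C -> B) -> (A=5 B=9 C=1)
  3. empty(B) -> (A=5 B=0 C=1)
  4. pour(C -> B) -> (A=5 B=1 C=0)
  5. fill(C) -> (A=5 B=1 C=10)
  6. pour(C -> B) -> (A=5 B=9 C=2)
  7. empty(B) -> (A=5 B=0 C=2)
  8. pour(A -> B) -> (A=0 B=5 C=2)
  9. pour(C -> A) -> (A=2 B=5 C=0)
  10. fill(C) -> (A=2 B=5 C=10)
  11. pour(C -> B) -> (A=2 B=9 C=6)
  12. empty(B) -> (A=2 B=0 C=6)
  13. pour(C -> B) -> (A=2 B=6 C=0)
  14. fill(C) -> (A=2 B=6 C=10)
Target reached → yes.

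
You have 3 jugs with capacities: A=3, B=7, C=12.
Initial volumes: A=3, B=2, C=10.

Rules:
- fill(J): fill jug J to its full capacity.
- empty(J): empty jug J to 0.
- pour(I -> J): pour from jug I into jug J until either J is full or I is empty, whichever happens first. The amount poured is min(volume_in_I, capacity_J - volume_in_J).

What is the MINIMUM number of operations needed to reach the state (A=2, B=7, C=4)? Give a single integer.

Answer: 6

Derivation:
BFS from (A=3, B=2, C=10). One shortest path:
  1. empty(B) -> (A=3 B=0 C=10)
  2. pour(A -> B) -> (A=0 B=3 C=10)
  3. pour(C -> A) -> (A=3 B=3 C=7)
  4. pour(A -> B) -> (A=0 B=6 C=7)
  5. pour(C -> A) -> (A=3 B=6 C=4)
  6. pour(A -> B) -> (A=2 B=7 C=4)
Reached target in 6 moves.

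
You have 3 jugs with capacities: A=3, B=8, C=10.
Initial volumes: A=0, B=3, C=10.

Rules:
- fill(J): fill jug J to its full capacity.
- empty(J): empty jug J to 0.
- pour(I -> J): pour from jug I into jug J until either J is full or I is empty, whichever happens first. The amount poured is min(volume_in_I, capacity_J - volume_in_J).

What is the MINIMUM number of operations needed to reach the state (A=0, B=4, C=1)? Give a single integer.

BFS from (A=0, B=3, C=10). One shortest path:
  1. pour(C -> A) -> (A=3 B=3 C=7)
  2. pour(A -> B) -> (A=0 B=6 C=7)
  3. pour(C -> A) -> (A=3 B=6 C=4)
  4. pour(A -> B) -> (A=1 B=8 C=4)
  5. empty(B) -> (A=1 B=0 C=4)
  6. pour(C -> B) -> (A=1 B=4 C=0)
  7. pour(A -> C) -> (A=0 B=4 C=1)
Reached target in 7 moves.

Answer: 7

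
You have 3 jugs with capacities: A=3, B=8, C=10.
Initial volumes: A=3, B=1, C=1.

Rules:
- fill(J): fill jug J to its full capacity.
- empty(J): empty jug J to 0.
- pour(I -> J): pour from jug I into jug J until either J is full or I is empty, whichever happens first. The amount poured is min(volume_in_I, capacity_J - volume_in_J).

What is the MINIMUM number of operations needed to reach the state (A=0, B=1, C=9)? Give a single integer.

BFS from (A=3, B=1, C=1). One shortest path:
  1. empty(A) -> (A=0 B=1 C=1)
  2. pour(B -> A) -> (A=1 B=0 C=1)
  3. fill(B) -> (A=1 B=8 C=1)
  4. pour(B -> C) -> (A=1 B=0 C=9)
  5. pour(A -> B) -> (A=0 B=1 C=9)
Reached target in 5 moves.

Answer: 5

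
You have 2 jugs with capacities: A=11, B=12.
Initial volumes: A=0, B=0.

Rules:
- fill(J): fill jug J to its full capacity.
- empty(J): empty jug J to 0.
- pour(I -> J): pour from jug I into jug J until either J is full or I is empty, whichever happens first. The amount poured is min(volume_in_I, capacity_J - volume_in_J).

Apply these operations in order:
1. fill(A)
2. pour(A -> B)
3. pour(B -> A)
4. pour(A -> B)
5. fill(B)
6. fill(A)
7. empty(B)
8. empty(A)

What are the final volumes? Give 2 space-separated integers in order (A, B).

Answer: 0 0

Derivation:
Step 1: fill(A) -> (A=11 B=0)
Step 2: pour(A -> B) -> (A=0 B=11)
Step 3: pour(B -> A) -> (A=11 B=0)
Step 4: pour(A -> B) -> (A=0 B=11)
Step 5: fill(B) -> (A=0 B=12)
Step 6: fill(A) -> (A=11 B=12)
Step 7: empty(B) -> (A=11 B=0)
Step 8: empty(A) -> (A=0 B=0)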